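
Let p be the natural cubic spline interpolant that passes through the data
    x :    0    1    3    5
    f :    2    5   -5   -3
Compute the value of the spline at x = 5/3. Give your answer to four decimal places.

2.8249

Put M_i = p'' at the i-th knot. Here h = (1, 2, 2) and Δ = (3, -5, 1), so the interior equations h_(i-1)·M_(i-1) + 2(h_(i-1)+h_i)·M_i + h_i·M_(i+1) = 6(Δ_i − Δ_(i-1)) read
  1·M_0 + 6·M_1 + 2·M_2 = 6(Δ_1 - Δ_0) = -48
  2·M_1 + 8·M_2 + 2·M_3 = 6(Δ_2 - Δ_1) = 36
Natural end conditions: M_0 = M_3 = 0.
Hence M_0 = 0, M_1 = -114/11, M_2 = 78/11, M_3 = 0.
On [1, 3], p(x) = 5 - 5/11·(x - 1) - 57/11·(x - 1)² + 16/11·(x - 1)³.
With (x - 1) = 2/3: p(5/3) = 839/297.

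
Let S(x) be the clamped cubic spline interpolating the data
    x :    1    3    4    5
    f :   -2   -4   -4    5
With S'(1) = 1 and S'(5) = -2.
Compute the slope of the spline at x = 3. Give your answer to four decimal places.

Write m_i for S''(x_i). With h_i = 2, 1, 1 and divided differences Δ_i = -1, 0, 9, the continuity of S' gives the tridiagonal system
  2·m_0 + 6·m_1 + 1·m_2 = 6(Δ_1 - Δ_0) = 6
  1·m_1 + 4·m_2 + 1·m_3 = 6(Δ_2 - Δ_1) = 54
Clamped end conditions give two more equations: 2h_0·m_0 + h_0·m_1 = 6(Δ_0 - S'(1)) = -12 and h_2·m_2 + 2h_2·m_3 = 6(S'(5) - Δ_2) = -66.
Hence m_0 = -18/11, m_1 = -30/11, m_2 = 282/11, m_3 = -504/11.
On [3, 4], S'(x) = b_1 + 2c_1·(x - 3) + 3d_1·(x - 3)² with b_1 = Δ_1 - h_1(2m_1 + m_2)/6 = -37/11, c_1 = m_1/2 = -15/11, d_1 = (m_2 - m_1)/(6h_1) = 52/11. So S'(3) = -37/11.

-3.3636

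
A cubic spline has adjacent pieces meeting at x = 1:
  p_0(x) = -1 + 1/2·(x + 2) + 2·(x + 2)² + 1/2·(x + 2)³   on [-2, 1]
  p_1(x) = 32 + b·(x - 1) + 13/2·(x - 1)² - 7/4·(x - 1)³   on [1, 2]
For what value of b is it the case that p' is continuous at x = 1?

p_0'(x) = 1/2 + 4·(x + 2) + 3/2·(x + 2)², so p_0'(1) = 26. On the right, p_1'(1) = b, so b = 26.

26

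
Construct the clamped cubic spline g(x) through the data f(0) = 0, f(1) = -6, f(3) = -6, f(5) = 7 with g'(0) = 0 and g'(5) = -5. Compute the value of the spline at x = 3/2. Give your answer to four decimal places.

-8.8064

Write M_i for g''(x_i). With h_i = 1, 2, 2 and divided differences Δ_i = -6, 0, 13/2, the continuity of g' gives the tridiagonal system
  1·M_0 + 6·M_1 + 2·M_2 = 6(Δ_1 - Δ_0) = 36
  2·M_1 + 8·M_2 + 2·M_3 = 6(Δ_2 - Δ_1) = 39
Clamped end conditions give two more equations: 2h_0·M_0 + h_0·M_1 = 6(Δ_0 - g'(0)) = -36 and h_2·M_2 + 2h_2·M_3 = 6(g'(5) - Δ_2) = -69.
Hence M_0 = -491/23, M_1 = 154/23, M_2 = 395/46, M_3 = -991/46.
On [1, 3], g(x) = -6 - 337/46·(x - 1) + 77/23·(x - 1)² + 29/184·(x - 1)³.
With (x - 1) = 1/2: g(3/2) = -12963/1472.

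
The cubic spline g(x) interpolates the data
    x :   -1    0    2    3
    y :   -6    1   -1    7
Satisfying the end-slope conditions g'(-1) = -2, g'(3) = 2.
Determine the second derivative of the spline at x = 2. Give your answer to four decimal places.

20.8000

With M_i denoting the second derivative at x_i, h_i = 1, 2, 1, and Δ_i = (y_(i+1) − y_i)/h_i = 7, -1, 8:
  1·M_0 + 6·M_1 + 2·M_2 = 6(Δ_1 - Δ_0) = -48
  2·M_1 + 6·M_2 + 1·M_3 = 6(Δ_2 - Δ_1) = 54
Clamped end conditions give two more equations: 2h_0·M_0 + h_0·M_1 = 6(Δ_0 - g'(-1)) = 54 and h_2·M_2 + 2h_2·M_3 = 6(g'(3) - Δ_2) = -36.
Hence M_0 = 188/5, M_1 = -106/5, M_2 = 104/5, M_3 = -142/5.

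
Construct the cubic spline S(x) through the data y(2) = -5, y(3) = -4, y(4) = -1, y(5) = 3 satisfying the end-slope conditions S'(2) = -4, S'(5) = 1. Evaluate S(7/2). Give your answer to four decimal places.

Let m_i = S''(x_i). Step sizes h_i = 1, 1, 1; slopes of the chords Δ_i = (y_(i+1) - y_i)/h_i = 1, 3, 4.
  1·m_0 + 4·m_1 + 1·m_2 = 6(Δ_1 - Δ_0) = 12
  1·m_1 + 4·m_2 + 1·m_3 = 6(Δ_2 - Δ_1) = 6
Clamped end conditions give two more equations: 2h_0·m_0 + h_0·m_1 = 6(Δ_0 - S'(2)) = 30 and h_2·m_2 + 2h_2·m_3 = 6(S'(5) - Δ_2) = -18.
Hence m_0 = 242/15, m_1 = -34/15, m_2 = 74/15, m_3 = -172/15.
On [3, 4], S(x) = -4 + 44/15·(x - 3) - 17/15·(x - 3)² + 6/5·(x - 3)³.
With (x - 3) = 1/2: S(7/2) = -8/3.

-2.6667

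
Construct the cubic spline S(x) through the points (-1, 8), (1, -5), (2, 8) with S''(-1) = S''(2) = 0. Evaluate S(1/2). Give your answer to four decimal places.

-6.0156

With m_i denoting the second derivative at x_i, h_i = 2, 1, and Δ_i = (y_(i+1) − y_i)/h_i = -13/2, 13:
  2·m_0 + 6·m_1 + 1·m_2 = 6(Δ_1 - Δ_0) = 117
Natural end conditions: m_0 = m_2 = 0.
Hence m_0 = 0, m_1 = 39/2, m_2 = 0.
On [-1, 1], S(x) = 8 - 13·(x + 1) + 0·(x + 1)² + 13/8·(x + 1)³.
With (x + 1) = 3/2: S(1/2) = -385/64.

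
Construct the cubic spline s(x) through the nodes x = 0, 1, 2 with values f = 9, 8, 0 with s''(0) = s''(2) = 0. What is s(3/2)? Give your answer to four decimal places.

4.6563

Put M_i = s'' at the i-th knot. Here h = (1, 1) and Δ = (-1, -8), so the interior equations h_(i-1)·M_(i-1) + 2(h_(i-1)+h_i)·M_i + h_i·M_(i+1) = 6(Δ_i − Δ_(i-1)) read
  1·M_0 + 4·M_1 + 1·M_2 = 6(Δ_1 - Δ_0) = -42
Natural end conditions: M_0 = M_2 = 0.
Hence M_0 = 0, M_1 = -21/2, M_2 = 0.
On [1, 2], s(x) = 8 - 9/2·(x - 1) - 21/4·(x - 1)² + 7/4·(x - 1)³.
With (x - 1) = 1/2: s(3/2) = 149/32.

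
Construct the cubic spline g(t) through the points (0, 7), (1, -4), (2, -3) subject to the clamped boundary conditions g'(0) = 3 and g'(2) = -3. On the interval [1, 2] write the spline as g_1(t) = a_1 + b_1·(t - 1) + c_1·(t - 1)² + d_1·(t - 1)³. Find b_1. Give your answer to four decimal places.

Put σ_i = g'' at the i-th knot. Here h = (1, 1) and Δ = (-11, 1), so the interior equations h_(i-1)·σ_(i-1) + 2(h_(i-1)+h_i)·σ_i + h_i·σ_(i+1) = 6(Δ_i − Δ_(i-1)) read
  1·σ_0 + 4·σ_1 + 1·σ_2 = 6(Δ_1 - Δ_0) = 72
Clamped end conditions give two more equations: 2h_0·σ_0 + h_0·σ_1 = 6(Δ_0 - g'(0)) = -84 and h_1·σ_1 + 2h_1·σ_2 = 6(g'(2) - Δ_1) = -24.
Solving the tridiagonal system: σ_0 = -63, σ_1 = 42, σ_2 = -33.
On [1, 2], with g_1(t) = a_1 + b_1·(t - 1) + c_1·(t - 1)² + d_1·(t - 1)³: c_1 = σ_1/2 = 21, d_1 = (σ_2 - σ_1)/(6h_1) = -25/2, b_1 = Δ_1 - h_1(2σ_1 + σ_2)/6 = -15/2.

-7.5000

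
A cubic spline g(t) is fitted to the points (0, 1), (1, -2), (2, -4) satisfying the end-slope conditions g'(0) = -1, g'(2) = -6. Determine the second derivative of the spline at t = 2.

-16

Write σ_i for g''(x_i). With h_i = 1, 1 and divided differences Δ_i = -3, -2, the continuity of g' gives the tridiagonal system
  1·σ_0 + 4·σ_1 + 1·σ_2 = 6(Δ_1 - Δ_0) = 6
Clamped end conditions give two more equations: 2h_0·σ_0 + h_0·σ_1 = 6(Δ_0 - g'(0)) = -12 and h_1·σ_1 + 2h_1·σ_2 = 6(g'(2) - Δ_1) = -24.
Forward elimination and back-substitution give σ_0 = -10, σ_1 = 8, σ_2 = -16.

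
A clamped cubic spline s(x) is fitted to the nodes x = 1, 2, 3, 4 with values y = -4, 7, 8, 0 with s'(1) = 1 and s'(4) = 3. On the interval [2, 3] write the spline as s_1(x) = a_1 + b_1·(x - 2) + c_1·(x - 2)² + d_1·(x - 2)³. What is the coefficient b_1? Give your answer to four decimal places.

Let σ_i = s''(x_i). Step sizes h_i = 1, 1, 1; slopes of the chords Δ_i = (y_(i+1) - y_i)/h_i = 11, 1, -8.
  1·σ_0 + 4·σ_1 + 1·σ_2 = 6(Δ_1 - Δ_0) = -60
  1·σ_1 + 4·σ_2 + 1·σ_3 = 6(Δ_2 - Δ_1) = -54
Clamped end conditions give two more equations: 2h_0·σ_0 + h_0·σ_1 = 6(Δ_0 - s'(1)) = 60 and h_2·σ_2 + 2h_2·σ_3 = 6(s'(4) - Δ_2) = 66.
Forward elimination and back-substitution give σ_0 = 602/15, σ_1 = -304/15, σ_2 = -286/15, σ_3 = 638/15.
On [2, 3], with s_1(x) = a_1 + b_1·(x - 2) + c_1·(x - 2)² + d_1·(x - 2)³: c_1 = σ_1/2 = -152/15, d_1 = (σ_2 - σ_1)/(6h_1) = 1/5, b_1 = Δ_1 - h_1(2σ_1 + σ_2)/6 = 164/15.

10.9333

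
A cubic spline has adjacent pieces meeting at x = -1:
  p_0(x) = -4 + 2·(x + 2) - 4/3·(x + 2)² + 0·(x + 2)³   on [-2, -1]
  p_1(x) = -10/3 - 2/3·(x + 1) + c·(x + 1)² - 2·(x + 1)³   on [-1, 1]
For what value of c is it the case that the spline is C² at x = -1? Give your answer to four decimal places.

p_0''(x) = -8/3 + 0·(x + 2), so p_0''(-1) = -8/3. On the right, p_1''(-1) = 2c, so c = -4/3.

-1.3333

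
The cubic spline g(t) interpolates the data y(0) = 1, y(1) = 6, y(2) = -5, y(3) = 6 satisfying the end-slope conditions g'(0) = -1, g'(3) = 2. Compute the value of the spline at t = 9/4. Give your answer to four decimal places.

-3.2906

Let M_i = g''(x_i). Step sizes h_i = 1, 1, 1; slopes of the chords Δ_i = (y_(i+1) - y_i)/h_i = 5, -11, 11.
  1·M_0 + 4·M_1 + 1·M_2 = 6(Δ_1 - Δ_0) = -96
  1·M_1 + 4·M_2 + 1·M_3 = 6(Δ_2 - Δ_1) = 132
Clamped end conditions give two more equations: 2h_0·M_0 + h_0·M_1 = 6(Δ_0 - g'(0)) = 36 and h_2·M_2 + 2h_2·M_3 = 6(g'(3) - Δ_2) = -54.
Solving the tridiagonal system: M_0 = 214/5, M_1 = -248/5, M_2 = 298/5, M_3 = -284/5.
On [2, 3], g(t) = -5 + 3/5·(t - 2) + 149/5·(t - 2)² - 97/5·(t - 2)³.
With (t - 2) = 1/4: g(9/4) = -1053/320.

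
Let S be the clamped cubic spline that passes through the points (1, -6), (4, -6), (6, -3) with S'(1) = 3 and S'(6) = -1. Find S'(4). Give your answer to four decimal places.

Let M_i = S''(x_i). Step sizes h_i = 3, 2; slopes of the chords Δ_i = (y_(i+1) - y_i)/h_i = 0, 3/2.
  3·M_0 + 10·M_1 + 2·M_2 = 6(Δ_1 - Δ_0) = 9
Clamped end conditions give two more equations: 2h_0·M_0 + h_0·M_1 = 6(Δ_0 - S'(1)) = -18 and h_1·M_1 + 2h_1·M_2 = 6(S'(6) - Δ_1) = -15.
Solving the tridiagonal system: M_0 = -47/10, M_1 = 17/5, M_2 = -109/20.
On [4, 6], S'(x) = b_1 + 2c_1·(x - 4) + 3d_1·(x - 4)² with b_1 = Δ_1 - h_1(2M_1 + M_2)/6 = 21/20, c_1 = M_1/2 = 17/10, d_1 = (M_2 - M_1)/(6h_1) = -59/80. So S'(4) = 21/20.

1.0500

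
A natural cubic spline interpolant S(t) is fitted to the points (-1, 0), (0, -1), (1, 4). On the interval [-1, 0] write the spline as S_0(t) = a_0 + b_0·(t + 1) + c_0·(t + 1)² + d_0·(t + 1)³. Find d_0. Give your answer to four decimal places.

Let M_i = S''(x_i). Step sizes h_i = 1, 1; slopes of the chords Δ_i = (y_(i+1) - y_i)/h_i = -1, 5.
  1·M_0 + 4·M_1 + 1·M_2 = 6(Δ_1 - Δ_0) = 36
Natural end conditions: M_0 = M_2 = 0.
Forward elimination and back-substitution give M_0 = 0, M_1 = 9, M_2 = 0.
On [-1, 0], with S_0(t) = a_0 + b_0·(t + 1) + c_0·(t + 1)² + d_0·(t + 1)³: c_0 = M_0/2 = 0, d_0 = (M_1 - M_0)/(6h_0) = 3/2, b_0 = Δ_0 - h_0(2M_0 + M_1)/6 = -5/2.

1.5000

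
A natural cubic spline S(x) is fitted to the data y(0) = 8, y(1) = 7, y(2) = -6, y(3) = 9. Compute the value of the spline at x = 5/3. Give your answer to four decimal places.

Write M_i for S''(x_i). With h_i = 1, 1, 1 and divided differences Δ_i = -1, -13, 15, the continuity of S' gives the tridiagonal system
  1·M_0 + 4·M_1 + 1·M_2 = 6(Δ_1 - Δ_0) = -72
  1·M_1 + 4·M_2 + 1·M_3 = 6(Δ_2 - Δ_1) = 168
Natural end conditions: M_0 = M_3 = 0.
Solving the tridiagonal system: M_0 = 0, M_1 = -152/5, M_2 = 248/5, M_3 = 0.
On [1, 2], S(x) = 7 - 167/15·(x - 1) - 76/5·(x - 1)² + 40/3·(x - 1)³.
With (x - 1) = 2/3: S(5/3) = -1307/405.

-3.2272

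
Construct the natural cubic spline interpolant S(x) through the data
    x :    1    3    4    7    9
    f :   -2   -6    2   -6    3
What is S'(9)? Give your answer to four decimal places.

7.1867

Write σ_i for S''(x_i). With h_i = 2, 1, 3, 2 and divided differences Δ_i = -2, 8, -8/3, 9/2, the continuity of S' gives the tridiagonal system
  2·σ_0 + 6·σ_1 + 1·σ_2 = 6(Δ_1 - Δ_0) = 60
  1·σ_1 + 8·σ_2 + 3·σ_3 = 6(Δ_2 - Δ_1) = -64
  3·σ_2 + 10·σ_3 + 2·σ_4 = 6(Δ_3 - Δ_2) = 43
Natural end conditions: σ_0 = σ_4 = 0.
Hence σ_0 = 0, σ_1 = 5029/416, σ_2 = -2607/208, σ_3 = 3353/416, σ_4 = 0.
On [7, 9], S'(x) = b_3 + 2c_3·(x - 7) + 3d_3·(x - 7)² with b_3 = Δ_3 - h_3(2σ_3 + σ_4)/6 = -545/624, c_3 = σ_3/2 = 3353/832, d_3 = (σ_4 - σ_3)/(6h_3) = -3353/4992. So S'(9) = 8969/1248.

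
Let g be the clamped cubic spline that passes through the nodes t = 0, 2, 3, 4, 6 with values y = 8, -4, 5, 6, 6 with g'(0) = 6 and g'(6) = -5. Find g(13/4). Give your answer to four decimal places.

6.1563

Put σ_i = g'' at the i-th knot. Here h = (2, 1, 1, 2) and Δ = (-6, 9, 1, 0), so the interior equations h_(i-1)·σ_(i-1) + 2(h_(i-1)+h_i)·σ_i + h_i·σ_(i+1) = 6(Δ_i − Δ_(i-1)) read
  2·σ_0 + 6·σ_1 + 1·σ_2 = 6(Δ_1 - Δ_0) = 90
  1·σ_1 + 4·σ_2 + 1·σ_3 = 6(Δ_2 - Δ_1) = -48
  1·σ_2 + 6·σ_3 + 2·σ_4 = 6(Δ_3 - Δ_2) = -6
Clamped end conditions give two more equations: 2h_0·σ_0 + h_0·σ_1 = 6(Δ_0 - g'(0)) = -72 and h_3·σ_3 + 2h_3·σ_4 = 6(g'(6) - Δ_3) = -30.
Hence σ_0 = -1961/60, σ_1 = 881/30, σ_2 = -125/6, σ_3 = 179/30, σ_4 = -629/60.
On [3, 4], g(t) = 5 + 139/20·(t - 3) - 125/12·(t - 3)² + 67/15·(t - 3)³.
With (t - 3) = 1/4: g(13/4) = 197/32.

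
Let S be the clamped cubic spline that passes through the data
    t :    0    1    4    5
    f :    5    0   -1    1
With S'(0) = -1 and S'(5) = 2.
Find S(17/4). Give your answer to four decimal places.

Write σ_i for S''(x_i). With h_i = 1, 3, 1 and divided differences Δ_i = -5, -1/3, 2, the continuity of S' gives the tridiagonal system
  1·σ_0 + 8·σ_1 + 3·σ_2 = 6(Δ_1 - Δ_0) = 28
  3·σ_1 + 8·σ_2 + 1·σ_3 = 6(Δ_2 - Δ_1) = 14
Clamped end conditions give two more equations: 2h_0·σ_0 + h_0·σ_1 = 6(Δ_0 - S'(0)) = -24 and h_2·σ_2 + 2h_2·σ_3 = 6(S'(5) - Δ_2) = 0.
Forward elimination and back-substitution give σ_0 = -928/63, σ_1 = 344/63, σ_2 = -20/63, σ_3 = 10/63.
On [4, 5], S(t) = -1 + 131/63·(t - 4) - 10/63·(t - 4)² + 5/63·(t - 4)³.
With (t - 4) = 1/4: S(17/4) = -219/448.

-0.4888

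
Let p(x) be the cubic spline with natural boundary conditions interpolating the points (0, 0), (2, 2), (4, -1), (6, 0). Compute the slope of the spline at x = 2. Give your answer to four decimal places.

With σ_i denoting the second derivative at x_i, h_i = 2, 2, 2, and Δ_i = (y_(i+1) − y_i)/h_i = 1, -3/2, 1/2:
  2·σ_0 + 8·σ_1 + 2·σ_2 = 6(Δ_1 - Δ_0) = -15
  2·σ_1 + 8·σ_2 + 2·σ_3 = 6(Δ_2 - Δ_1) = 12
Natural end conditions: σ_0 = σ_3 = 0.
Hence σ_0 = 0, σ_1 = -12/5, σ_2 = 21/10, σ_3 = 0.
On [2, 4], p'(x) = b_1 + 2c_1·(x - 2) + 3d_1·(x - 2)² with b_1 = Δ_1 - h_1(2σ_1 + σ_2)/6 = -3/5, c_1 = σ_1/2 = -6/5, d_1 = (σ_2 - σ_1)/(6h_1) = 3/8. So p'(2) = -3/5.

-0.6000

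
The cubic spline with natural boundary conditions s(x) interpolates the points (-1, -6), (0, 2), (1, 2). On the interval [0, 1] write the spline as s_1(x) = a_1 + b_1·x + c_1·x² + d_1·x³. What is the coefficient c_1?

Let σ_i = s''(x_i). Step sizes h_i = 1, 1; slopes of the chords Δ_i = (y_(i+1) - y_i)/h_i = 8, 0.
  1·σ_0 + 4·σ_1 + 1·σ_2 = 6(Δ_1 - Δ_0) = -48
Natural end conditions: σ_0 = σ_2 = 0.
Solving the tridiagonal system: σ_0 = 0, σ_1 = -12, σ_2 = 0.
On [0, 1], with s_1(x) = a_1 + b_1·x + c_1·x² + d_1·x³: c_1 = σ_1/2 = -6, d_1 = (σ_2 - σ_1)/(6h_1) = 2, b_1 = Δ_1 - h_1(2σ_1 + σ_2)/6 = 4.

-6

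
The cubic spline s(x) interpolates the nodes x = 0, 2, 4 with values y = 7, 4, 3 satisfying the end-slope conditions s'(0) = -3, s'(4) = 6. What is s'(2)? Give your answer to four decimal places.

-2.2500

Put M_i = s'' at the i-th knot. Here h = (2, 2) and Δ = (-3/2, -1/2), so the interior equations h_(i-1)·M_(i-1) + 2(h_(i-1)+h_i)·M_i + h_i·M_(i+1) = 6(Δ_i − Δ_(i-1)) read
  2·M_0 + 8·M_1 + 2·M_2 = 6(Δ_1 - Δ_0) = 6
Clamped end conditions give two more equations: 2h_0·M_0 + h_0·M_1 = 6(Δ_0 - s'(0)) = 9 and h_1·M_1 + 2h_1·M_2 = 6(s'(4) - Δ_1) = 39.
Solving the tridiagonal system: M_0 = 15/4, M_1 = -3, M_2 = 45/4.
On [2, 4], s'(x) = b_1 + 2c_1·(x - 2) + 3d_1·(x - 2)² with b_1 = Δ_1 - h_1(2M_1 + M_2)/6 = -9/4, c_1 = M_1/2 = -3/2, d_1 = (M_2 - M_1)/(6h_1) = 19/16. So s'(2) = -9/4.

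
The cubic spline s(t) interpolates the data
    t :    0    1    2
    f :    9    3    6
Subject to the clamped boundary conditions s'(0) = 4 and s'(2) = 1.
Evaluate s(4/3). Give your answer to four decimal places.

3.1852

Put M_i = s'' at the i-th knot. Here h = (1, 1) and Δ = (-6, 3), so the interior equations h_(i-1)·M_(i-1) + 2(h_(i-1)+h_i)·M_i + h_i·M_(i+1) = 6(Δ_i − Δ_(i-1)) read
  1·M_0 + 4·M_1 + 1·M_2 = 6(Δ_1 - Δ_0) = 54
Clamped end conditions give two more equations: 2h_0·M_0 + h_0·M_1 = 6(Δ_0 - s'(0)) = -60 and h_1·M_1 + 2h_1·M_2 = 6(s'(2) - Δ_1) = -12.
Solving: M_0 = -45, M_1 = 30, M_2 = -21.
On [1, 2], s(t) = 3 - 7/2·(t - 1) + 15·(t - 1)² - 17/2·(t - 1)³.
With (t - 1) = 1/3: s(4/3) = 86/27.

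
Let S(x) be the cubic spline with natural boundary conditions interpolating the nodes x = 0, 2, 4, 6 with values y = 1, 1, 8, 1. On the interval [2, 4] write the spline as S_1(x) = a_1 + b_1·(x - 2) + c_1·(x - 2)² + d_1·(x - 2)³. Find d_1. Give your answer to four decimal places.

-0.8750

Let M_i = S''(x_i). Step sizes h_i = 2, 2, 2; slopes of the chords Δ_i = (y_(i+1) - y_i)/h_i = 0, 7/2, -7/2.
  2·M_0 + 8·M_1 + 2·M_2 = 6(Δ_1 - Δ_0) = 21
  2·M_1 + 8·M_2 + 2·M_3 = 6(Δ_2 - Δ_1) = -42
Natural end conditions: M_0 = M_3 = 0.
Solving: M_0 = 0, M_1 = 21/5, M_2 = -63/10, M_3 = 0.
On [2, 4], with S_1(x) = a_1 + b_1·(x - 2) + c_1·(x - 2)² + d_1·(x - 2)³: c_1 = M_1/2 = 21/10, d_1 = (M_2 - M_1)/(6h_1) = -7/8, b_1 = Δ_1 - h_1(2M_1 + M_2)/6 = 14/5.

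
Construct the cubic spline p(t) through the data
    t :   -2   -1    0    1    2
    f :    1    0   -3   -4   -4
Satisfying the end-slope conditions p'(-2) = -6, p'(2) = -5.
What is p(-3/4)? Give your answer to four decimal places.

Let m_i = p''(x_i). Step sizes h_i = 1, 1, 1, 1; slopes of the chords Δ_i = (y_(i+1) - y_i)/h_i = -1, -3, -1, 0.
  1·m_0 + 4·m_1 + 1·m_2 = 6(Δ_1 - Δ_0) = -12
  1·m_1 + 4·m_2 + 1·m_3 = 6(Δ_2 - Δ_1) = 12
  1·m_2 + 4·m_3 + 1·m_4 = 6(Δ_3 - Δ_2) = 6
Clamped end conditions give two more equations: 2h_0·m_0 + h_0·m_1 = 6(Δ_0 - p'(-2)) = 30 and h_3·m_3 + 2h_3·m_4 = 6(p'(2) - Δ_3) = -30.
Solving: m_0 = 136/7, m_1 = -62/7, m_2 = 4, m_3 = 34/7, m_4 = -122/7.
On [-1, 0], p(t) = 0 - 5/7·(t + 1) - 31/7·(t + 1)² + 15/7·(t + 1)³.
With (t + 1) = 1/4: p(-3/4) = -27/64.

-0.4219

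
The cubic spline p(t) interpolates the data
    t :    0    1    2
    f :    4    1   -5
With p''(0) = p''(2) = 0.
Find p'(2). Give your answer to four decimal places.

With m_i denoting the second derivative at x_i, h_i = 1, 1, and Δ_i = (y_(i+1) − y_i)/h_i = -3, -6:
  1·m_0 + 4·m_1 + 1·m_2 = 6(Δ_1 - Δ_0) = -18
Natural end conditions: m_0 = m_2 = 0.
Solving: m_0 = 0, m_1 = -9/2, m_2 = 0.
On [1, 2], p'(t) = b_1 + 2c_1·(t - 1) + 3d_1·(t - 1)² with b_1 = Δ_1 - h_1(2m_1 + m_2)/6 = -9/2, c_1 = m_1/2 = -9/4, d_1 = (m_2 - m_1)/(6h_1) = 3/4. So p'(2) = -27/4.

-6.7500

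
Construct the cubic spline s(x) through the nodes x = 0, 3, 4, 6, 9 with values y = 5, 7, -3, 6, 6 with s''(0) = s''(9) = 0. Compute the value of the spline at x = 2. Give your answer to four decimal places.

With σ_i denoting the second derivative at x_i, h_i = 3, 1, 2, 3, and Δ_i = (y_(i+1) − y_i)/h_i = 2/3, -10, 9/2, 0:
  3·σ_0 + 8·σ_1 + 1·σ_2 = 6(Δ_1 - Δ_0) = -64
  1·σ_1 + 6·σ_2 + 2·σ_3 = 6(Δ_2 - Δ_1) = 87
  2·σ_2 + 10·σ_3 + 3·σ_4 = 6(Δ_3 - Δ_2) = -27
Natural end conditions: σ_0 = σ_4 = 0.
Forward elimination and back-substitution give σ_0 = 0, σ_1 = -2254/219, σ_2 = 4016/219, σ_3 = -2789/438, σ_4 = 0.
On [0, 3], s(x) = 5 + 1273/219·x + 0·x² - 1127/1971·x³.
With x = 2: s(2) = 23753/1971.

12.0512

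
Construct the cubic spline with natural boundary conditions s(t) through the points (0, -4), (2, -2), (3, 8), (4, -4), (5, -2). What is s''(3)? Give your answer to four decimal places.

-45.2093

With M_i denoting the second derivative at x_i, h_i = 2, 1, 1, 1, and Δ_i = (y_(i+1) − y_i)/h_i = 1, 10, -12, 2:
  2·M_0 + 6·M_1 + 1·M_2 = 6(Δ_1 - Δ_0) = 54
  1·M_1 + 4·M_2 + 1·M_3 = 6(Δ_2 - Δ_1) = -132
  1·M_2 + 4·M_3 + 1·M_4 = 6(Δ_3 - Δ_2) = 84
Natural end conditions: M_0 = M_4 = 0.
Hence M_0 = 0, M_1 = 711/43, M_2 = -1944/43, M_3 = 1389/43, M_4 = 0.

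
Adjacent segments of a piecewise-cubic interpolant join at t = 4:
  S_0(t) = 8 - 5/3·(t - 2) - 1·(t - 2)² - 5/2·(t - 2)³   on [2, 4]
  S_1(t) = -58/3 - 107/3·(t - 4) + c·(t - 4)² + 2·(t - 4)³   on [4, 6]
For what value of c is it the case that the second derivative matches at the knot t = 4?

S_0''(t) = -2 - 15·(t - 2), so S_0''(4) = -32. On the right, S_1''(4) = 2c, so c = -16.

-16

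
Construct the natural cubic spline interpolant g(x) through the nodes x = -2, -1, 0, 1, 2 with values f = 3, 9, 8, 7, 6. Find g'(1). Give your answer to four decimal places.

-0.7500

With σ_i denoting the second derivative at x_i, h_i = 1, 1, 1, 1, and Δ_i = (y_(i+1) − y_i)/h_i = 6, -1, -1, -1:
  1·σ_0 + 4·σ_1 + 1·σ_2 = 6(Δ_1 - Δ_0) = -42
  1·σ_1 + 4·σ_2 + 1·σ_3 = 6(Δ_2 - Δ_1) = 0
  1·σ_2 + 4·σ_3 + 1·σ_4 = 6(Δ_3 - Δ_2) = 0
Natural end conditions: σ_0 = σ_4 = 0.
Hence σ_0 = 0, σ_1 = -45/4, σ_2 = 3, σ_3 = -3/4, σ_4 = 0.
On [1, 2], g'(x) = b_3 + 2c_3·(x - 1) + 3d_3·(x - 1)² with b_3 = Δ_3 - h_3(2σ_3 + σ_4)/6 = -3/4, c_3 = σ_3/2 = -3/8, d_3 = (σ_4 - σ_3)/(6h_3) = 1/8. So g'(1) = -3/4.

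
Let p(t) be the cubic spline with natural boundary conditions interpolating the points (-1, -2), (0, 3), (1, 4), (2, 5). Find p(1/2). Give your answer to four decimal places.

Write M_i for p''(x_i). With h_i = 1, 1, 1 and divided differences Δ_i = 5, 1, 1, the continuity of p' gives the tridiagonal system
  1·M_0 + 4·M_1 + 1·M_2 = 6(Δ_1 - Δ_0) = -24
  1·M_1 + 4·M_2 + 1·M_3 = 6(Δ_2 - Δ_1) = 0
Natural end conditions: M_0 = M_3 = 0.
Solving: M_0 = 0, M_1 = -32/5, M_2 = 8/5, M_3 = 0.
On [0, 1], p(t) = 3 + 43/15·t - 16/5·t² + 4/3·t³.
With t = 1/2: p(1/2) = 19/5.

3.8000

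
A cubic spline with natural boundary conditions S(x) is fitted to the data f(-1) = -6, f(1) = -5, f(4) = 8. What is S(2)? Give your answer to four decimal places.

-1.9444

Put σ_i = S'' at the i-th knot. Here h = (2, 3) and Δ = (1/2, 13/3), so the interior equations h_(i-1)·σ_(i-1) + 2(h_(i-1)+h_i)·σ_i + h_i·σ_(i+1) = 6(Δ_i − Δ_(i-1)) read
  2·σ_0 + 10·σ_1 + 3·σ_2 = 6(Δ_1 - Δ_0) = 23
Natural end conditions: σ_0 = σ_2 = 0.
Solving: σ_0 = 0, σ_1 = 23/10, σ_2 = 0.
On [1, 4], S(x) = -5 + 61/30·(x - 1) + 23/20·(x - 1)² - 23/180·(x - 1)³.
With (x - 1) = 1: S(2) = -35/18.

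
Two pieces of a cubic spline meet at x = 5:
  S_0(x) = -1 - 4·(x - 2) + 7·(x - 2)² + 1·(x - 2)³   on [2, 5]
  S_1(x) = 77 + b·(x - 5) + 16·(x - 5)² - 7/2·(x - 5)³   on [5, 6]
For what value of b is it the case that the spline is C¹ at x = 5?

S_0'(x) = -4 + 14·(x - 2) + 3·(x - 2)², so S_0'(5) = 65. On the right, S_1'(5) = b, so b = 65.

65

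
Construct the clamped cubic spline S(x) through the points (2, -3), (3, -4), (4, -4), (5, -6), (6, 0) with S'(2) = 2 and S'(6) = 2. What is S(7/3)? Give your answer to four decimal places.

-2.9087

With M_i denoting the second derivative at x_i, h_i = 1, 1, 1, 1, and Δ_i = (y_(i+1) − y_i)/h_i = -1, 0, -2, 6:
  1·M_0 + 4·M_1 + 1·M_2 = 6(Δ_1 - Δ_0) = 6
  1·M_1 + 4·M_2 + 1·M_3 = 6(Δ_2 - Δ_1) = -12
  1·M_2 + 4·M_3 + 1·M_4 = 6(Δ_3 - Δ_2) = 48
Clamped end conditions give two more equations: 2h_0·M_0 + h_0·M_1 = 6(Δ_0 - S'(2)) = -18 and h_3·M_3 + 2h_3·M_4 = 6(S'(6) - Δ_3) = -24.
Hence M_0 = -351/28, M_1 = 99/14, M_2 = -39/4, M_3 = 279/14, M_4 = -615/28.
On [2, 3], S(x) = -3 + 2·(x - 2) - 351/56·(x - 2)² + 183/56·(x - 2)³.
With (x - 2) = 1/3: S(7/3) = -733/252.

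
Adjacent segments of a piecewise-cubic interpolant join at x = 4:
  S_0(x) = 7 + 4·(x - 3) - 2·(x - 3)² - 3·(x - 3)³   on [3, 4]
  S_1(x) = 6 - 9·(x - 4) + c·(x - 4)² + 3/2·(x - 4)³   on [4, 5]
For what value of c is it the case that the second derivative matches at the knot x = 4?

-11

S_0''(x) = -4 - 18·(x - 3), so S_0''(4) = -22. On the right, S_1''(4) = 2c, so c = -11.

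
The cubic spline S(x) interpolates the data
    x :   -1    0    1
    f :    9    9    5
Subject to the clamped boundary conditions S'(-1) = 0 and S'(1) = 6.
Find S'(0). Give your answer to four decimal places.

Write σ_i for S''(x_i). With h_i = 1, 1 and divided differences Δ_i = 0, -4, the continuity of S' gives the tridiagonal system
  1·σ_0 + 4·σ_1 + 1·σ_2 = 6(Δ_1 - Δ_0) = -24
Clamped end conditions give two more equations: 2h_0·σ_0 + h_0·σ_1 = 6(Δ_0 - S'(-1)) = 0 and h_1·σ_1 + 2h_1·σ_2 = 6(S'(1) - Δ_1) = 60.
Hence σ_0 = 9, σ_1 = -18, σ_2 = 39.
On [0, 1], S'(x) = b_1 + 2c_1·x + 3d_1·x² with b_1 = Δ_1 - h_1(2σ_1 + σ_2)/6 = -9/2, c_1 = σ_1/2 = -9, d_1 = (σ_2 - σ_1)/(6h_1) = 19/2. So S'(0) = -9/2.

-4.5000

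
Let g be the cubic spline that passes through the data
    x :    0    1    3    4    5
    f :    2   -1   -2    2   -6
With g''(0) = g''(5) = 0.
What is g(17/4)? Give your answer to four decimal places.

1.0920

Put m_i = g'' at the i-th knot. Here h = (1, 2, 1, 1) and Δ = (-3, -1/2, 4, -8), so the interior equations h_(i-1)·m_(i-1) + 2(h_(i-1)+h_i)·m_i + h_i·m_(i+1) = 6(Δ_i − Δ_(i-1)) read
  1·m_0 + 6·m_1 + 2·m_2 = 6(Δ_1 - Δ_0) = 15
  2·m_1 + 6·m_2 + 1·m_3 = 6(Δ_2 - Δ_1) = 27
  1·m_2 + 4·m_3 + 1·m_4 = 6(Δ_3 - Δ_2) = -72
Natural end conditions: m_0 = m_4 = 0.
Forward elimination and back-substitution give m_0 = 0, m_1 = -15/122, m_2 = 480/61, m_3 = -1218/61, m_4 = 0.
On [4, 5], g(x) = 2 - 82/61·(x - 4) - 609/61·(x - 4)² + 203/61·(x - 4)³.
With (x - 4) = 1/4: g(17/4) = 4263/3904.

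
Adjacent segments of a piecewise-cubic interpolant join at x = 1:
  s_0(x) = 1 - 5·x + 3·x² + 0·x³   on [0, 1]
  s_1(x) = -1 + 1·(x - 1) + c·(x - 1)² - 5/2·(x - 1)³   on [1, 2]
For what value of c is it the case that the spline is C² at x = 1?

3

s_0''(x) = 6 + 0·x, so s_0''(1) = 6. On the right, s_1''(1) = 2c, so c = 3.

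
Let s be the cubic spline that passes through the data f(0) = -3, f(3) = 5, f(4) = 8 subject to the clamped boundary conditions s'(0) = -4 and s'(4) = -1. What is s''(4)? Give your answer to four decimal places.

Put M_i = s'' at the i-th knot. Here h = (3, 1) and Δ = (8/3, 3), so the interior equations h_(i-1)·M_(i-1) + 2(h_(i-1)+h_i)·M_i + h_i·M_(i+1) = 6(Δ_i − Δ_(i-1)) read
  3·M_0 + 8·M_1 + 1·M_2 = 6(Δ_1 - Δ_0) = 2
Clamped end conditions give two more equations: 2h_0·M_0 + h_0·M_1 = 6(Δ_0 - s'(0)) = 40 and h_1·M_1 + 2h_1·M_2 = 6(s'(4) - Δ_1) = -24.
Hence M_0 = 43/6, M_1 = -1, M_2 = -23/2.

-11.5000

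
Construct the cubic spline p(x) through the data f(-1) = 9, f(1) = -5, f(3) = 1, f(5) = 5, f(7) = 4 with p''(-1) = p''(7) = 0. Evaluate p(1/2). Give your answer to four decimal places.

Let σ_i = p''(x_i). Step sizes h_i = 2, 2, 2, 2; slopes of the chords Δ_i = (y_(i+1) - y_i)/h_i = -7, 3, 2, -1/2.
  2·σ_0 + 8·σ_1 + 2·σ_2 = 6(Δ_1 - Δ_0) = 60
  2·σ_1 + 8·σ_2 + 2·σ_3 = 6(Δ_2 - Δ_1) = -6
  2·σ_2 + 8·σ_3 + 2·σ_4 = 6(Δ_3 - Δ_2) = -15
Natural end conditions: σ_0 = σ_4 = 0.
Hence σ_0 = 0, σ_1 = 909/112, σ_2 = -69/28, σ_3 = -141/112, σ_4 = 0.
On [-1, 1], p(x) = 9 - 1087/112·(x + 1) + 0·(x + 1)² + 303/448·(x + 1)³.
With (x + 1) = 3/2: p(1/2) = -1677/512.

-3.2754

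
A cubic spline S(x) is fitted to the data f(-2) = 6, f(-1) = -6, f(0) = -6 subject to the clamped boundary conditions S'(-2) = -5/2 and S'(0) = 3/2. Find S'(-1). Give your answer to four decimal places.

-8.7500

Let M_i = S''(x_i). Step sizes h_i = 1, 1; slopes of the chords Δ_i = (y_(i+1) - y_i)/h_i = -12, 0.
  1·M_0 + 4·M_1 + 1·M_2 = 6(Δ_1 - Δ_0) = 72
Clamped end conditions give two more equations: 2h_0·M_0 + h_0·M_1 = 6(Δ_0 - S'(-2)) = -57 and h_1·M_1 + 2h_1·M_2 = 6(S'(0) - Δ_1) = 9.
Forward elimination and back-substitution give M_0 = -89/2, M_1 = 32, M_2 = -23/2.
On [-1, 0], S'(x) = b_1 + 2c_1·(x + 1) + 3d_1·(x + 1)² with b_1 = Δ_1 - h_1(2M_1 + M_2)/6 = -35/4, c_1 = M_1/2 = 16, d_1 = (M_2 - M_1)/(6h_1) = -29/4. So S'(-1) = -35/4.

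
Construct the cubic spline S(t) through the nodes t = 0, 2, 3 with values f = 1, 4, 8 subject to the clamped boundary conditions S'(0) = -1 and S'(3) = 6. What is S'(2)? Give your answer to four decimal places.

With M_i denoting the second derivative at x_i, h_i = 2, 1, and Δ_i = (y_(i+1) − y_i)/h_i = 3/2, 4:
  2·M_0 + 6·M_1 + 1·M_2 = 6(Δ_1 - Δ_0) = 15
Clamped end conditions give two more equations: 2h_0·M_0 + h_0·M_1 = 6(Δ_0 - S'(0)) = 15 and h_1·M_1 + 2h_1·M_2 = 6(S'(3) - Δ_1) = 12.
Forward elimination and back-substitution give M_0 = 43/12, M_1 = 1/3, M_2 = 35/6.
On [2, 3], S'(t) = b_1 + 2c_1·(t - 2) + 3d_1·(t - 2)² with b_1 = Δ_1 - h_1(2M_1 + M_2)/6 = 35/12, c_1 = M_1/2 = 1/6, d_1 = (M_2 - M_1)/(6h_1) = 11/12. So S'(2) = 35/12.

2.9167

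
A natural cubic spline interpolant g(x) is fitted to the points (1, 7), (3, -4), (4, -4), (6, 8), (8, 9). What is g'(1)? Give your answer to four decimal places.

-6.9297

With M_i denoting the second derivative at x_i, h_i = 2, 1, 2, 2, and Δ_i = (y_(i+1) − y_i)/h_i = -11/2, 0, 6, 1/2:
  2·M_0 + 6·M_1 + 1·M_2 = 6(Δ_1 - Δ_0) = 33
  1·M_1 + 6·M_2 + 2·M_3 = 6(Δ_2 - Δ_1) = 36
  2·M_2 + 8·M_3 + 2·M_4 = 6(Δ_3 - Δ_2) = -33
Natural end conditions: M_0 = M_4 = 0.
Forward elimination and back-substitution give M_0 = 0, M_1 = 549/128, M_2 = 465/64, M_3 = -1521/256, M_4 = 0.
On [1, 3], g'(x) = b_0 + 2c_0·(x - 1) + 3d_0·(x - 1)² with b_0 = Δ_0 - h_0(2M_0 + M_1)/6 = -887/128, c_0 = M_0/2 = 0, d_0 = (M_1 - M_0)/(6h_0) = 183/512. So g'(1) = -887/128.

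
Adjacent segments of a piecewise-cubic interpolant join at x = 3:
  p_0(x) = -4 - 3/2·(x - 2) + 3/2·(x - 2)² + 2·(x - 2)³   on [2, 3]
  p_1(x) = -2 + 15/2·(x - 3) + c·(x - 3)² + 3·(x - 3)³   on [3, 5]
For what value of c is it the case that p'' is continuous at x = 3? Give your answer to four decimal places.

p_0''(x) = 3 + 12·(x - 2), so p_0''(3) = 15. On the right, p_1''(3) = 2c, so c = 15/2.

7.5000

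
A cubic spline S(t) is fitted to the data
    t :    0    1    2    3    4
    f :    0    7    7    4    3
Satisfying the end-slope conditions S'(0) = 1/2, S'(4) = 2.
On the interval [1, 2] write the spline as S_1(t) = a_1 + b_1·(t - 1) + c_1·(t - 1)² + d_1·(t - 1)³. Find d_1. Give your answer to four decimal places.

2.8482

Put M_i = S'' at the i-th knot. Here h = (1, 1, 1, 1) and Δ = (7, 0, -3, -1), so the interior equations h_(i-1)·M_(i-1) + 2(h_(i-1)+h_i)·M_i + h_i·M_(i+1) = 6(Δ_i − Δ_(i-1)) read
  1·M_0 + 4·M_1 + 1·M_2 = 6(Δ_1 - Δ_0) = -42
  1·M_1 + 4·M_2 + 1·M_3 = 6(Δ_2 - Δ_1) = -18
  1·M_2 + 4·M_3 + 1·M_4 = 6(Δ_3 - Δ_2) = 12
Clamped end conditions give two more equations: 2h_0·M_0 + h_0·M_1 = 6(Δ_0 - S'(0)) = 39 and h_3·M_3 + 2h_3·M_4 = 6(S'(4) - Δ_3) = 18.
Solving: M_0 = 1581/56, M_1 = -489/28, M_2 = -3/8, M_3 = 27/28, M_4 = 477/56.
On [1, 2], with S_1(t) = a_1 + b_1·(t - 1) + c_1·(t - 1)² + d_1·(t - 1)³: c_1 = M_1/2 = -489/56, d_1 = (M_2 - M_1)/(6h_1) = 319/112, b_1 = Δ_1 - h_1(2M_1 + M_2)/6 = 659/112.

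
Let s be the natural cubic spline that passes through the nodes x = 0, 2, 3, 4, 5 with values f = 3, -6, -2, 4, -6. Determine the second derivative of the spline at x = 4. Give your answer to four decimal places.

-25.9186

With σ_i denoting the second derivative at x_i, h_i = 2, 1, 1, 1, and Δ_i = (y_(i+1) − y_i)/h_i = -9/2, 4, 6, -10:
  2·σ_0 + 6·σ_1 + 1·σ_2 = 6(Δ_1 - Δ_0) = 51
  1·σ_1 + 4·σ_2 + 1·σ_3 = 6(Δ_2 - Δ_1) = 12
  1·σ_2 + 4·σ_3 + 1·σ_4 = 6(Δ_3 - Δ_2) = -96
Natural end conditions: σ_0 = σ_4 = 0.
Solving the tridiagonal system: σ_0 = 0, σ_1 = 621/86, σ_2 = 330/43, σ_3 = -2229/86, σ_4 = 0.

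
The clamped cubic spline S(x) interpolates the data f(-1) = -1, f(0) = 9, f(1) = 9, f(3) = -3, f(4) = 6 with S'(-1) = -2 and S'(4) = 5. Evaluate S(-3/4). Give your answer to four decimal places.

-0.1780

Let M_i = S''(x_i). Step sizes h_i = 1, 1, 2, 1; slopes of the chords Δ_i = (y_(i+1) - y_i)/h_i = 10, 0, -6, 9.
  1·M_0 + 4·M_1 + 1·M_2 = 6(Δ_1 - Δ_0) = -60
  1·M_1 + 6·M_2 + 2·M_3 = 6(Δ_2 - Δ_1) = -36
  2·M_2 + 6·M_3 + 1·M_4 = 6(Δ_3 - Δ_2) = 90
Clamped end conditions give two more equations: 2h_0·M_0 + h_0·M_1 = 6(Δ_0 - S'(-1)) = 72 and h_3·M_3 + 2h_3·M_4 = 6(S'(4) - Δ_3) = -24.
Solving: M_0 = 1549/32, M_1 = -397/16, M_2 = -293/32, M_3 = 175/8, M_4 = -367/16.
On [-1, 0], S(x) = -1 - 2·(x + 1) + 1549/64·(x + 1)² - 781/64·(x + 1)³.
With (x + 1) = 1/4: S(-3/4) = -729/4096.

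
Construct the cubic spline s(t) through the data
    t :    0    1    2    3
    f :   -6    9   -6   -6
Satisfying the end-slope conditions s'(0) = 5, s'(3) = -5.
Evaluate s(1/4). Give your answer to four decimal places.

With σ_i denoting the second derivative at x_i, h_i = 1, 1, 1, and Δ_i = (y_(i+1) − y_i)/h_i = 15, -15, 0:
  1·σ_0 + 4·σ_1 + 1·σ_2 = 6(Δ_1 - Δ_0) = -180
  1·σ_1 + 4·σ_2 + 1·σ_3 = 6(Δ_2 - Δ_1) = 90
Clamped end conditions give two more equations: 2h_0·σ_0 + h_0·σ_1 = 6(Δ_0 - s'(0)) = 60 and h_2·σ_2 + 2h_2·σ_3 = 6(s'(3) - Δ_2) = -30.
Hence σ_0 = 202/3, σ_1 = -224/3, σ_2 = 154/3, σ_3 = -122/3.
On [0, 1], s(t) = -6 + 5·t + 101/3·t² - 71/3·t³.
With t = 1/4: s(1/4) = -193/64.

-3.0156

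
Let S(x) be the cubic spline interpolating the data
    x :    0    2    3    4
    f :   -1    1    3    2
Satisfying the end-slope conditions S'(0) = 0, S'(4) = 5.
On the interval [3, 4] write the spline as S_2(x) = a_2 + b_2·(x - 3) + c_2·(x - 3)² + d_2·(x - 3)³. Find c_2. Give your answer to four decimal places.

-5.5455

Write M_i for S''(x_i). With h_i = 2, 1, 1 and divided differences Δ_i = 1, 2, -1, the continuity of S' gives the tridiagonal system
  2·M_0 + 6·M_1 + 1·M_2 = 6(Δ_1 - Δ_0) = 6
  1·M_1 + 4·M_2 + 1·M_3 = 6(Δ_2 - Δ_1) = -18
Clamped end conditions give two more equations: 2h_0·M_0 + h_0·M_1 = 6(Δ_0 - S'(0)) = 6 and h_2·M_2 + 2h_2·M_3 = 6(S'(4) - Δ_2) = 36.
Hence M_0 = 1/11, M_1 = 31/11, M_2 = -122/11, M_3 = 259/11.
On [3, 4], with S_2(x) = a_2 + b_2·(x - 3) + c_2·(x - 3)² + d_2·(x - 3)³: c_2 = M_2/2 = -61/11, d_2 = (M_3 - M_2)/(6h_2) = 127/22, b_2 = Δ_2 - h_2(2M_2 + M_3)/6 = -27/22.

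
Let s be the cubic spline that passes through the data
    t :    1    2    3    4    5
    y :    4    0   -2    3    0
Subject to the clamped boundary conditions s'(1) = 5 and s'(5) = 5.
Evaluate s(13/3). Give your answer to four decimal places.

1.7354

Let M_i = s''(x_i). Step sizes h_i = 1, 1, 1, 1; slopes of the chords Δ_i = (y_(i+1) - y_i)/h_i = -4, -2, 5, -3.
  1·M_0 + 4·M_1 + 1·M_2 = 6(Δ_1 - Δ_0) = 12
  1·M_1 + 4·M_2 + 1·M_3 = 6(Δ_2 - Δ_1) = 42
  1·M_2 + 4·M_3 + 1·M_4 = 6(Δ_3 - Δ_2) = -48
Clamped end conditions give two more equations: 2h_0·M_0 + h_0·M_1 = 6(Δ_0 - s'(1)) = -54 and h_3·M_3 + 2h_3·M_4 = 6(s'(5) - Δ_3) = 48.
Solving the tridiagonal system: M_0 = -213/7, M_1 = 48/7, M_2 = 15, M_3 = -174/7, M_4 = 255/7.
On [4, 5], s(t) = 3 - 11/14·(t - 4) - 87/7·(t - 4)² + 143/14·(t - 4)³.
With (t - 4) = 1/3: s(13/3) = 328/189.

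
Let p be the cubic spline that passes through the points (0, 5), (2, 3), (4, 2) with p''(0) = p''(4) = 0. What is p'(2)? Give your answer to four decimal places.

-0.7500

Write M_i for p''(x_i). With h_i = 2, 2 and divided differences Δ_i = -1, -1/2, the continuity of p' gives the tridiagonal system
  2·M_0 + 8·M_1 + 2·M_2 = 6(Δ_1 - Δ_0) = 3
Natural end conditions: M_0 = M_2 = 0.
Solving: M_0 = 0, M_1 = 3/8, M_2 = 0.
On [2, 4], p'(x) = b_1 + 2c_1·(x - 2) + 3d_1·(x - 2)² with b_1 = Δ_1 - h_1(2M_1 + M_2)/6 = -3/4, c_1 = M_1/2 = 3/16, d_1 = (M_2 - M_1)/(6h_1) = -1/32. So p'(2) = -3/4.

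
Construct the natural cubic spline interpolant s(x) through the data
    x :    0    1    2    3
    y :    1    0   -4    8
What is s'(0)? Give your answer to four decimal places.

Write σ_i for s''(x_i). With h_i = 1, 1, 1 and divided differences Δ_i = -1, -4, 12, the continuity of s' gives the tridiagonal system
  1·σ_0 + 4·σ_1 + 1·σ_2 = 6(Δ_1 - Δ_0) = -18
  1·σ_1 + 4·σ_2 + 1·σ_3 = 6(Δ_2 - Δ_1) = 96
Natural end conditions: σ_0 = σ_3 = 0.
Forward elimination and back-substitution give σ_0 = 0, σ_1 = -56/5, σ_2 = 134/5, σ_3 = 0.
On [0, 1], s'(x) = b_0 + 2c_0·x + 3d_0·x² with b_0 = Δ_0 - h_0(2σ_0 + σ_1)/6 = 13/15, c_0 = σ_0/2 = 0, d_0 = (σ_1 - σ_0)/(6h_0) = -28/15. So s'(0) = 13/15.

0.8667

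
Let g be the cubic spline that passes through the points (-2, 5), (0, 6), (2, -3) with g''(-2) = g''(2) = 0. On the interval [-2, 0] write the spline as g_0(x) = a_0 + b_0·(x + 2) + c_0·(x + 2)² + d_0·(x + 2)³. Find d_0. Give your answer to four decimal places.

-0.3125

Write M_i for g''(x_i). With h_i = 2, 2 and divided differences Δ_i = 1/2, -9/2, the continuity of g' gives the tridiagonal system
  2·M_0 + 8·M_1 + 2·M_2 = 6(Δ_1 - Δ_0) = -30
Natural end conditions: M_0 = M_2 = 0.
Solving the tridiagonal system: M_0 = 0, M_1 = -15/4, M_2 = 0.
On [-2, 0], with g_0(x) = a_0 + b_0·(x + 2) + c_0·(x + 2)² + d_0·(x + 2)³: c_0 = M_0/2 = 0, d_0 = (M_1 - M_0)/(6h_0) = -5/16, b_0 = Δ_0 - h_0(2M_0 + M_1)/6 = 7/4.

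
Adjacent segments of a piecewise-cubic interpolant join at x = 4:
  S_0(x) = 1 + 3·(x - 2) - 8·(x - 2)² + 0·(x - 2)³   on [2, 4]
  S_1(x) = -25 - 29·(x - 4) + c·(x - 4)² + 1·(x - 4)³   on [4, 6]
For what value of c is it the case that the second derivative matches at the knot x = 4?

-8

S_0''(x) = -16 + 0·(x - 2), so S_0''(4) = -16. On the right, S_1''(4) = 2c, so c = -8.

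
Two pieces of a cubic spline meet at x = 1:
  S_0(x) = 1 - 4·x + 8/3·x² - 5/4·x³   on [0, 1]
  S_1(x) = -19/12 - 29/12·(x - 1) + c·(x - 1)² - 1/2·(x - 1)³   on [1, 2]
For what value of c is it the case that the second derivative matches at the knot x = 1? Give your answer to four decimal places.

-1.0833

S_0''(x) = 16/3 - 15/2·x, so S_0''(1) = -13/6. On the right, S_1''(1) = 2c, so c = -13/12.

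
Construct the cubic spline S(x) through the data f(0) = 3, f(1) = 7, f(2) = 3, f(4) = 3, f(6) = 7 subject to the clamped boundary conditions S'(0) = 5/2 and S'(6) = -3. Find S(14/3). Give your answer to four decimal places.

5.5009

Write m_i for S''(x_i). With h_i = 1, 1, 2, 2 and divided differences Δ_i = 4, -4, 0, 2, the continuity of S' gives the tridiagonal system
  1·m_0 + 4·m_1 + 1·m_2 = 6(Δ_1 - Δ_0) = -48
  1·m_1 + 6·m_2 + 2·m_3 = 6(Δ_2 - Δ_1) = 24
  2·m_2 + 8·m_3 + 2·m_4 = 6(Δ_3 - Δ_2) = 12
Clamped end conditions give two more equations: 2h_0·m_0 + h_0·m_1 = 6(Δ_0 - S'(0)) = 9 and h_3·m_3 + 2h_3·m_4 = 6(S'(6) - Δ_3) = -30.
Solving the tridiagonal system: m_0 = 1081/84, m_1 = -703/42, m_2 = 73/12, m_3 = 89/42, m_4 = -719/84.
On [4, 6], S(x) = 3 + 289/84·(x - 4) + 89/84·(x - 4)² - 299/336·(x - 4)³.
With (x - 4) = 2/3: S(14/3) = 3119/567.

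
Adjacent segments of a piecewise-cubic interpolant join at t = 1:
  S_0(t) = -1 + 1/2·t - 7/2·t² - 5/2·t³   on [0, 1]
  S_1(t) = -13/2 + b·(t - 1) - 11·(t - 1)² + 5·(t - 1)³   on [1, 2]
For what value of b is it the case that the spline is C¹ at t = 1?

S_0'(t) = 1/2 - 7·t - 15/2·t², so S_0'(1) = -14. On the right, S_1'(1) = b, so b = -14.

-14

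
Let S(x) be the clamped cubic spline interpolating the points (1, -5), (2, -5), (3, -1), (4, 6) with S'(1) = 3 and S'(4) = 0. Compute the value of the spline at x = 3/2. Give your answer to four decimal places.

-4.6500

Write M_i for S''(x_i). With h_i = 1, 1, 1 and divided differences Δ_i = 0, 4, 7, the continuity of S' gives the tridiagonal system
  1·M_0 + 4·M_1 + 1·M_2 = 6(Δ_1 - Δ_0) = 24
  1·M_1 + 4·M_2 + 1·M_3 = 6(Δ_2 - Δ_1) = 18
Clamped end conditions give two more equations: 2h_0·M_0 + h_0·M_1 = 6(Δ_0 - S'(1)) = -18 and h_2·M_2 + 2h_2·M_3 = 6(S'(4) - Δ_2) = -42.
Solving: M_0 = -62/5, M_1 = 34/5, M_2 = 46/5, M_3 = -128/5.
On [1, 2], S(x) = -5 + 3·(x - 1) - 31/5·(x - 1)² + 16/5·(x - 1)³.
With (x - 1) = 1/2: S(3/2) = -93/20.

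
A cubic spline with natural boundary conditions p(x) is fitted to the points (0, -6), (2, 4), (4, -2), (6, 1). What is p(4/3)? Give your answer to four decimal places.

2.4691

Write σ_i for p''(x_i). With h_i = 2, 2, 2 and divided differences Δ_i = 5, -3, 3/2, the continuity of p' gives the tridiagonal system
  2·σ_0 + 8·σ_1 + 2·σ_2 = 6(Δ_1 - Δ_0) = -48
  2·σ_1 + 8·σ_2 + 2·σ_3 = 6(Δ_2 - Δ_1) = 27
Natural end conditions: σ_0 = σ_3 = 0.
Solving: σ_0 = 0, σ_1 = -73/10, σ_2 = 26/5, σ_3 = 0.
On [0, 2], p(x) = -6 + 223/30·x + 0·x² - 73/120·x³.
With x = 4/3: p(4/3) = 200/81.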